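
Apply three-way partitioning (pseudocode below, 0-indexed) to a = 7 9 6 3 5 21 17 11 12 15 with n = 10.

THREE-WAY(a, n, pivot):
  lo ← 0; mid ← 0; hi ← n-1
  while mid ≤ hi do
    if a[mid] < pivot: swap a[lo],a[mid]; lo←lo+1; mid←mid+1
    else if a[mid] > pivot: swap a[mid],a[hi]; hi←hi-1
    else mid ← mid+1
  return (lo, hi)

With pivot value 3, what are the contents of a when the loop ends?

3 6 9 5 21 17 11 12 15 7

pivot = 3; lo=0, mid=0, hi=9
a[mid]=7>3: swap a[0],a[9]; hi=8 → 15 9 6 3 5 21 17 11 12 7
a[mid]=15>3: swap a[0],a[8]; hi=7 → 12 9 6 3 5 21 17 11 15 7
a[mid]=12>3: swap a[0],a[7]; hi=6 → 11 9 6 3 5 21 17 12 15 7
a[mid]=11>3: swap a[0],a[6]; hi=5 → 17 9 6 3 5 21 11 12 15 7
a[mid]=17>3: swap a[0],a[5]; hi=4 → 21 9 6 3 5 17 11 12 15 7
a[mid]=21>3: swap a[0],a[4]; hi=3 → 5 9 6 3 21 17 11 12 15 7
a[mid]=5>3: swap a[0],a[3]; hi=2 → 3 9 6 5 21 17 11 12 15 7
a[mid]=3=3: mid=1
a[mid]=9>3: swap a[1],a[2]; hi=1 → 3 6 9 5 21 17 11 12 15 7
a[mid]=6>3: swap a[1],a[1]; hi=0 → 3 6 9 5 21 17 11 12 15 7
end: lo=0, hi=0; a = 3 6 9 5 21 17 11 12 15 7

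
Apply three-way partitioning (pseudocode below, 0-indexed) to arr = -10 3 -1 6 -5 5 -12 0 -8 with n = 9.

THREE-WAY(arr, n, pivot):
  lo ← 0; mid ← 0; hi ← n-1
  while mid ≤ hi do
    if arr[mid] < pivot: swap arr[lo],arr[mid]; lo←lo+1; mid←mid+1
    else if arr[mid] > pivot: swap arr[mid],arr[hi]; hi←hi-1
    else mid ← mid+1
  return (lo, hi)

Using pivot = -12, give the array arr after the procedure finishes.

-12 -1 6 -5 5 3 0 -8 -10

lo=0 mid=0 hi=8
-10>-12: swap(0,8), hi=7 ⇒ -8 3 -1 6 -5 5 -12 0 -10
-8>-12: swap(0,7), hi=6 ⇒ 0 3 -1 6 -5 5 -12 -8 -10
0>-12: swap(0,6), hi=5 ⇒ -12 3 -1 6 -5 5 0 -8 -10
-12=-12: mid=1
3>-12: swap(1,5), hi=4 ⇒ -12 5 -1 6 -5 3 0 -8 -10
5>-12: swap(1,4), hi=3 ⇒ -12 -5 -1 6 5 3 0 -8 -10
-5>-12: swap(1,3), hi=2 ⇒ -12 6 -1 -5 5 3 0 -8 -10
6>-12: swap(1,2), hi=1 ⇒ -12 -1 6 -5 5 3 0 -8 -10
-1>-12: swap(1,1), hi=0 ⇒ -12 -1 6 -5 5 3 0 -8 -10
done. lo=0 hi=0; arr=-12 -1 6 -5 5 3 0 -8 -10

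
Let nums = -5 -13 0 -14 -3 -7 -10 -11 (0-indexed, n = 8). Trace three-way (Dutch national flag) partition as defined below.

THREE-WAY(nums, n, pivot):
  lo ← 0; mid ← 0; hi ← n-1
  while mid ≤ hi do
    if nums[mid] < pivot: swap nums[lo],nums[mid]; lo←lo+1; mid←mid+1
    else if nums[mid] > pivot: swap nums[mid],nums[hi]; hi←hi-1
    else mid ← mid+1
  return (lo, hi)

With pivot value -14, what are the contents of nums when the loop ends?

lo=0 mid=0 hi=7
-5>-14: swap(0,7), hi=6 ⇒ -11 -13 0 -14 -3 -7 -10 -5
-11>-14: swap(0,6), hi=5 ⇒ -10 -13 0 -14 -3 -7 -11 -5
-10>-14: swap(0,5), hi=4 ⇒ -7 -13 0 -14 -3 -10 -11 -5
-7>-14: swap(0,4), hi=3 ⇒ -3 -13 0 -14 -7 -10 -11 -5
-3>-14: swap(0,3), hi=2 ⇒ -14 -13 0 -3 -7 -10 -11 -5
-14=-14: mid=1
-13>-14: swap(1,2), hi=1 ⇒ -14 0 -13 -3 -7 -10 -11 -5
0>-14: swap(1,1), hi=0 ⇒ -14 0 -13 -3 -7 -10 -11 -5
done. lo=0 hi=0; nums=-14 0 -13 -3 -7 -10 -11 -5

-14 0 -13 -3 -7 -10 -11 -5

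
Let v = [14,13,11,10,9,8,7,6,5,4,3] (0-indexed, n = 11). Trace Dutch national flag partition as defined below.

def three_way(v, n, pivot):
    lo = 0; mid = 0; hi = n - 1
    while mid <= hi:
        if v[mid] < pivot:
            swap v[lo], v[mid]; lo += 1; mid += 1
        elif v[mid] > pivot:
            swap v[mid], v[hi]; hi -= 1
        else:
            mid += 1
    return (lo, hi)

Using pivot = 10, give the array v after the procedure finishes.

pivot = 10; lo=0, mid=0, hi=10
v[mid]=14>10: swap v[0],v[10]; hi=9 → [3,13,11,10,9,8,7,6,5,4,14]
v[mid]=3<10: swap v[0],v[0]; lo=1,mid=1 → [3,13,11,10,9,8,7,6,5,4,14]
v[mid]=13>10: swap v[1],v[9]; hi=8 → [3,4,11,10,9,8,7,6,5,13,14]
v[mid]=4<10: swap v[1],v[1]; lo=2,mid=2 → [3,4,11,10,9,8,7,6,5,13,14]
v[mid]=11>10: swap v[2],v[8]; hi=7 → [3,4,5,10,9,8,7,6,11,13,14]
v[mid]=5<10: swap v[2],v[2]; lo=3,mid=3 → [3,4,5,10,9,8,7,6,11,13,14]
v[mid]=10=10: mid=4
v[mid]=9<10: swap v[3],v[4]; lo=4,mid=5 → [3,4,5,9,10,8,7,6,11,13,14]
v[mid]=8<10: swap v[4],v[5]; lo=5,mid=6 → [3,4,5,9,8,10,7,6,11,13,14]
v[mid]=7<10: swap v[5],v[6]; lo=6,mid=7 → [3,4,5,9,8,7,10,6,11,13,14]
v[mid]=6<10: swap v[6],v[7]; lo=7,mid=8 → [3,4,5,9,8,7,6,10,11,13,14]
end: lo=7, hi=7; v = [3,4,5,9,8,7,6,10,11,13,14]

[3,4,5,9,8,7,6,10,11,13,14]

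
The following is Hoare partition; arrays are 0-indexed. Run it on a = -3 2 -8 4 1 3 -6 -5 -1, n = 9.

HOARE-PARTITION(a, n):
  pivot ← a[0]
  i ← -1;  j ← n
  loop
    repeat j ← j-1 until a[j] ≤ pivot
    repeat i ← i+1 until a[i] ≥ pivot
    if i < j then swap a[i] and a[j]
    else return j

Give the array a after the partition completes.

-5 -6 -8 4 1 3 2 -3 -1

pivot = a[0] = -3; i = -1, j = 9
j→7 (a[7]=-5≤-3), i→0 (a[0]=-3≥-3); i<j, swap → -5 2 -8 4 1 3 -6 -3 -1
j→6 (a[6]=-6≤-3), i→1 (a[1]=2≥-3); i<j, swap → -5 -6 -8 4 1 3 2 -3 -1
j→2, i→3; i≥j, return j=2. a = -5 -6 -8 4 1 3 2 -3 -1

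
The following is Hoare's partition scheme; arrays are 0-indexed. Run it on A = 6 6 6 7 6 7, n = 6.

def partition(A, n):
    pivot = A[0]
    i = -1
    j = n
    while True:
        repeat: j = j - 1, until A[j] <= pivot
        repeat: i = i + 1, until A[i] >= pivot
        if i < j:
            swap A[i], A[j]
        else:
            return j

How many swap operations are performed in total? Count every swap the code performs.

pivot=6
j stops at 4 (6), i stops at 0 (6); swap ⇒ 6 6 6 7 6 7
j stops at 2 (6), i stops at 1 (6); swap ⇒ 6 6 6 7 6 7
j stops at 1, i stops at 2; i≥j ⇒ return 1. A=6 6 6 7 6 7

2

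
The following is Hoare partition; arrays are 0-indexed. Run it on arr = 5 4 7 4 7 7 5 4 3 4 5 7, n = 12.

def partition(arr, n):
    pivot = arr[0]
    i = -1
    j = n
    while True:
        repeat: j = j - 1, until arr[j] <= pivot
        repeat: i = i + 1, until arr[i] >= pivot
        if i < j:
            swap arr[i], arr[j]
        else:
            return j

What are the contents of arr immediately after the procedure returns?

pivot = arr[0] = 5; i = -1, j = 12
j→10 (arr[10]=5≤5), i→0 (arr[0]=5≥5); i<j, swap → 5 4 7 4 7 7 5 4 3 4 5 7
j→9 (arr[9]=4≤5), i→2 (arr[2]=7≥5); i<j, swap → 5 4 4 4 7 7 5 4 3 7 5 7
j→8 (arr[8]=3≤5), i→4 (arr[4]=7≥5); i<j, swap → 5 4 4 4 3 7 5 4 7 7 5 7
j→7 (arr[7]=4≤5), i→5 (arr[5]=7≥5); i<j, swap → 5 4 4 4 3 4 5 7 7 7 5 7
j→6, i→6; i≥j, return j=6. arr = 5 4 4 4 3 4 5 7 7 7 5 7

5 4 4 4 3 4 5 7 7 7 5 7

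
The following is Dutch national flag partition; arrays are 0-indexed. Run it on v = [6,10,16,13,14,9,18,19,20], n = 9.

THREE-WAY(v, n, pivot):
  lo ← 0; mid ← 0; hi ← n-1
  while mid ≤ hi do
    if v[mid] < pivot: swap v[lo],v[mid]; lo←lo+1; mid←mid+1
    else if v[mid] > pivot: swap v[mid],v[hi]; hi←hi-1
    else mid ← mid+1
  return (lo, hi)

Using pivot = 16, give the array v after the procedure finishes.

[6,10,13,14,9,16,19,20,18]

lo=0 mid=0 hi=8
6<16: swap(0,0), lo=1 mid=1 ⇒ [6,10,16,13,14,9,18,19,20]
10<16: swap(1,1), lo=2 mid=2 ⇒ [6,10,16,13,14,9,18,19,20]
16=16: mid=3
13<16: swap(2,3), lo=3 mid=4 ⇒ [6,10,13,16,14,9,18,19,20]
14<16: swap(3,4), lo=4 mid=5 ⇒ [6,10,13,14,16,9,18,19,20]
9<16: swap(4,5), lo=5 mid=6 ⇒ [6,10,13,14,9,16,18,19,20]
18>16: swap(6,8), hi=7 ⇒ [6,10,13,14,9,16,20,19,18]
20>16: swap(6,7), hi=6 ⇒ [6,10,13,14,9,16,19,20,18]
19>16: swap(6,6), hi=5 ⇒ [6,10,13,14,9,16,19,20,18]
done. lo=5 hi=5; v=[6,10,13,14,9,16,19,20,18]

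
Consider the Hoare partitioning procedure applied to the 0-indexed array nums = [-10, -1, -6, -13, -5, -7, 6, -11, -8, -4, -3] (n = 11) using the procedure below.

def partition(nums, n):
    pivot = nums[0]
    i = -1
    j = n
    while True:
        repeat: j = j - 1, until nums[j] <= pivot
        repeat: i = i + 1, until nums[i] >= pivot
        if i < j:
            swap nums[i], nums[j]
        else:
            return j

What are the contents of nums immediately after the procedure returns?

pivot=-10
j stops at 7 (-11), i stops at 0 (-10); swap ⇒ [-11, -1, -6, -13, -5, -7, 6, -10, -8, -4, -3]
j stops at 3 (-13), i stops at 1 (-1); swap ⇒ [-11, -13, -6, -1, -5, -7, 6, -10, -8, -4, -3]
j stops at 1, i stops at 2; i≥j ⇒ return 1. nums=[-11, -13, -6, -1, -5, -7, 6, -10, -8, -4, -3]

[-11, -13, -6, -1, -5, -7, 6, -10, -8, -4, -3]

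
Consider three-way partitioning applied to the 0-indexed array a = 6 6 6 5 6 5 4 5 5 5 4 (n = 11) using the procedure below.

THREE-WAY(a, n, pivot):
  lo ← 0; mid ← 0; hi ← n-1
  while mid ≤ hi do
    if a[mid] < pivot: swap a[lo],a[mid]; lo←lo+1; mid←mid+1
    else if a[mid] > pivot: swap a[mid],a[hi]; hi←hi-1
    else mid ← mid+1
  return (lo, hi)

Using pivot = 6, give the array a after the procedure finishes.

5 5 4 5 5 5 4 6 6 6 6

pivot = 6; lo=0, mid=0, hi=10
a[mid]=6=6: mid=1
a[mid]=6=6: mid=2
a[mid]=6=6: mid=3
a[mid]=5<6: swap a[0],a[3]; lo=1,mid=4 → 5 6 6 6 6 5 4 5 5 5 4
a[mid]=6=6: mid=5
a[mid]=5<6: swap a[1],a[5]; lo=2,mid=6 → 5 5 6 6 6 6 4 5 5 5 4
a[mid]=4<6: swap a[2],a[6]; lo=3,mid=7 → 5 5 4 6 6 6 6 5 5 5 4
a[mid]=5<6: swap a[3],a[7]; lo=4,mid=8 → 5 5 4 5 6 6 6 6 5 5 4
a[mid]=5<6: swap a[4],a[8]; lo=5,mid=9 → 5 5 4 5 5 6 6 6 6 5 4
a[mid]=5<6: swap a[5],a[9]; lo=6,mid=10 → 5 5 4 5 5 5 6 6 6 6 4
a[mid]=4<6: swap a[6],a[10]; lo=7,mid=11 → 5 5 4 5 5 5 4 6 6 6 6
end: lo=7, hi=10; a = 5 5 4 5 5 5 4 6 6 6 6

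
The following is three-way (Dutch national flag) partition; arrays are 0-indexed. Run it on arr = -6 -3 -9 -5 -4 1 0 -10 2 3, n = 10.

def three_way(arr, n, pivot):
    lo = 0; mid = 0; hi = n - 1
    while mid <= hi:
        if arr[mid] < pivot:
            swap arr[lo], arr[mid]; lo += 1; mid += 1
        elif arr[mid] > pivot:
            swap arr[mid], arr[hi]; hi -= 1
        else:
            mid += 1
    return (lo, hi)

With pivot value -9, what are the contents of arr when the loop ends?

pivot = -9; lo=0, mid=0, hi=9
arr[mid]=-6>-9: swap arr[0],arr[9]; hi=8 → 3 -3 -9 -5 -4 1 0 -10 2 -6
arr[mid]=3>-9: swap arr[0],arr[8]; hi=7 → 2 -3 -9 -5 -4 1 0 -10 3 -6
arr[mid]=2>-9: swap arr[0],arr[7]; hi=6 → -10 -3 -9 -5 -4 1 0 2 3 -6
arr[mid]=-10<-9: swap arr[0],arr[0]; lo=1,mid=1 → -10 -3 -9 -5 -4 1 0 2 3 -6
arr[mid]=-3>-9: swap arr[1],arr[6]; hi=5 → -10 0 -9 -5 -4 1 -3 2 3 -6
arr[mid]=0>-9: swap arr[1],arr[5]; hi=4 → -10 1 -9 -5 -4 0 -3 2 3 -6
arr[mid]=1>-9: swap arr[1],arr[4]; hi=3 → -10 -4 -9 -5 1 0 -3 2 3 -6
arr[mid]=-4>-9: swap arr[1],arr[3]; hi=2 → -10 -5 -9 -4 1 0 -3 2 3 -6
arr[mid]=-5>-9: swap arr[1],arr[2]; hi=1 → -10 -9 -5 -4 1 0 -3 2 3 -6
arr[mid]=-9=-9: mid=2
end: lo=1, hi=1; arr = -10 -9 -5 -4 1 0 -3 2 3 -6

-10 -9 -5 -4 1 0 -3 2 3 -6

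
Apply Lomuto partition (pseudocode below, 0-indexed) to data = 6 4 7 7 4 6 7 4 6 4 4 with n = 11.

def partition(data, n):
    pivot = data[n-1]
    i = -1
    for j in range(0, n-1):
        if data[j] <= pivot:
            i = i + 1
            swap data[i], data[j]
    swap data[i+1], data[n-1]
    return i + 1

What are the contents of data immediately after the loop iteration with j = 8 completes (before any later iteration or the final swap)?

pivot=4, i=-1
j=0: 6>4, skip
j=1: 4≤4, i=0, swap(0,1) ⇒ 4 6 7 7 4 6 7 4 6 4 4
j=2: 7>4, skip
j=3: 7>4, skip
j=4: 4≤4, i=1, swap(1,4) ⇒ 4 4 7 7 6 6 7 4 6 4 4
j=5: 6>4, skip
j=6: 7>4, skip
j=7: 4≤4, i=2, swap(2,7) ⇒ 4 4 4 7 6 6 7 7 6 4 4
j=8: 6>4, skip
(after j=8) data = 4 4 4 7 6 6 7 7 6 4 4

4 4 4 7 6 6 7 7 6 4 4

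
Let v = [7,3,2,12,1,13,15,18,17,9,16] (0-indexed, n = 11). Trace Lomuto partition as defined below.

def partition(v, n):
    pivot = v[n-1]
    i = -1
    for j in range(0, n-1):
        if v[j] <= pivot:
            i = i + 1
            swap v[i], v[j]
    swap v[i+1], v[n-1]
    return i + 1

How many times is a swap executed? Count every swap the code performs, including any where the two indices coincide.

pivot = v[10] = 16; i = -1
j=0: v[0]=7 ≤ 16 → i=0, swap v[0],v[0] (no change) → [7,3,2,12,1,13,15,18,17,9,16]
j=1: v[1]=3 ≤ 16 → i=1, swap v[1],v[1] (no change) → [7,3,2,12,1,13,15,18,17,9,16]
j=2: v[2]=2 ≤ 16 → i=2, swap v[2],v[2] (no change) → [7,3,2,12,1,13,15,18,17,9,16]
j=3: v[3]=12 ≤ 16 → i=3, swap v[3],v[3] (no change) → [7,3,2,12,1,13,15,18,17,9,16]
j=4: v[4]=1 ≤ 16 → i=4, swap v[4],v[4] (no change) → [7,3,2,12,1,13,15,18,17,9,16]
j=5: v[5]=13 ≤ 16 → i=5, swap v[5],v[5] (no change) → [7,3,2,12,1,13,15,18,17,9,16]
j=6: v[6]=15 ≤ 16 → i=6, swap v[6],v[6] (no change) → [7,3,2,12,1,13,15,18,17,9,16]
j=7: v[7]=18 > 16 → no swap
j=8: v[8]=17 > 16 → no swap
j=9: v[9]=9 ≤ 16 → i=7, swap v[7],v[9] → [7,3,2,12,1,13,15,9,17,18,16]
final swap v[8],v[10] → [7,3,2,12,1,13,15,9,16,18,17]; return 8

9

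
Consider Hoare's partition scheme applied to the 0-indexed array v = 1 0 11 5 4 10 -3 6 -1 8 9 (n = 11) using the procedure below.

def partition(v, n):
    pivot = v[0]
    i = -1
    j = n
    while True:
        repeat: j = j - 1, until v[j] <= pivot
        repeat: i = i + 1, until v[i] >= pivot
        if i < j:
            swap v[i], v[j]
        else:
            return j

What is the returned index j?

pivot = v[0] = 1; i = -1, j = 11
j→8 (v[8]=-1≤1), i→0 (v[0]=1≥1); i<j, swap → -1 0 11 5 4 10 -3 6 1 8 9
j→6 (v[6]=-3≤1), i→2 (v[2]=11≥1); i<j, swap → -1 0 -3 5 4 10 11 6 1 8 9
j→2, i→3; i≥j, return j=2. v = -1 0 -3 5 4 10 11 6 1 8 9

2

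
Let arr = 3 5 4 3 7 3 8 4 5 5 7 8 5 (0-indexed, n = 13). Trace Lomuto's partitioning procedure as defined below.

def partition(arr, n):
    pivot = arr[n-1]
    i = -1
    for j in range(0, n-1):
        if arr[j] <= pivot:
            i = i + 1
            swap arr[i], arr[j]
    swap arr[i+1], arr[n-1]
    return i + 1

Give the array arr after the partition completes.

pivot=5, i=-1
j=0: 3≤5, i=0, swap(0,0) ⇒ 3 5 4 3 7 3 8 4 5 5 7 8 5
j=1: 5≤5, i=1, swap(1,1) ⇒ 3 5 4 3 7 3 8 4 5 5 7 8 5
j=2: 4≤5, i=2, swap(2,2) ⇒ 3 5 4 3 7 3 8 4 5 5 7 8 5
j=3: 3≤5, i=3, swap(3,3) ⇒ 3 5 4 3 7 3 8 4 5 5 7 8 5
j=4: 7>5, skip
j=5: 3≤5, i=4, swap(4,5) ⇒ 3 5 4 3 3 7 8 4 5 5 7 8 5
j=6: 8>5, skip
j=7: 4≤5, i=5, swap(5,7) ⇒ 3 5 4 3 3 4 8 7 5 5 7 8 5
j=8: 5≤5, i=6, swap(6,8) ⇒ 3 5 4 3 3 4 5 7 8 5 7 8 5
j=9: 5≤5, i=7, swap(7,9) ⇒ 3 5 4 3 3 4 5 5 8 7 7 8 5
j=10: 7>5, skip
j=11: 8>5, skip
swap(8,12) ⇒ 3 5 4 3 3 4 5 5 5 7 7 8 8; return 8

3 5 4 3 3 4 5 5 5 7 7 8 8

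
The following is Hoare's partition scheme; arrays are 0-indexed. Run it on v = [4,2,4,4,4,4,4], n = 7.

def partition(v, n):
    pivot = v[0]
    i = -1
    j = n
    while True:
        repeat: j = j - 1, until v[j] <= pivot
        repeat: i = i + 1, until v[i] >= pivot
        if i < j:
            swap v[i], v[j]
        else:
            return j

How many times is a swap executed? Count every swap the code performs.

pivot=4
j stops at 6 (4), i stops at 0 (4); swap ⇒ [4,2,4,4,4,4,4]
j stops at 5 (4), i stops at 2 (4); swap ⇒ [4,2,4,4,4,4,4]
j stops at 4 (4), i stops at 3 (4); swap ⇒ [4,2,4,4,4,4,4]
j stops at 3, i stops at 4; i≥j ⇒ return 3. v=[4,2,4,4,4,4,4]

3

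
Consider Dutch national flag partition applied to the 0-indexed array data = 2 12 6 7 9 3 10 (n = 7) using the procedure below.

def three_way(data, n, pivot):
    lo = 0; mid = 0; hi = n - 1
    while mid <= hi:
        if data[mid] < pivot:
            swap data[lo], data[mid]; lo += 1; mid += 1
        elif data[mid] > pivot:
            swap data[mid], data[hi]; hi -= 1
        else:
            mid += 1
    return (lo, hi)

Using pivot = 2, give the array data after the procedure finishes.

pivot = 2; lo=0, mid=0, hi=6
data[mid]=2=2: mid=1
data[mid]=12>2: swap data[1],data[6]; hi=5 → 2 10 6 7 9 3 12
data[mid]=10>2: swap data[1],data[5]; hi=4 → 2 3 6 7 9 10 12
data[mid]=3>2: swap data[1],data[4]; hi=3 → 2 9 6 7 3 10 12
data[mid]=9>2: swap data[1],data[3]; hi=2 → 2 7 6 9 3 10 12
data[mid]=7>2: swap data[1],data[2]; hi=1 → 2 6 7 9 3 10 12
data[mid]=6>2: swap data[1],data[1]; hi=0 → 2 6 7 9 3 10 12
end: lo=0, hi=0; data = 2 6 7 9 3 10 12

2 6 7 9 3 10 12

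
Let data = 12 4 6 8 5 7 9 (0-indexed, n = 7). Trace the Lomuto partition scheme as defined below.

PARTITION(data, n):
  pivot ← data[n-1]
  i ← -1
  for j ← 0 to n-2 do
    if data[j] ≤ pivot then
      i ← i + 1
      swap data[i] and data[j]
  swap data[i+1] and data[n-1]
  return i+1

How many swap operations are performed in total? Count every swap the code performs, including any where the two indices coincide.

6

pivot = data[6] = 9; i = -1
j=0: data[0]=12 > 9 → no swap
j=1: data[1]=4 ≤ 9 → i=0, swap data[0],data[1] → 4 12 6 8 5 7 9
j=2: data[2]=6 ≤ 9 → i=1, swap data[1],data[2] → 4 6 12 8 5 7 9
j=3: data[3]=8 ≤ 9 → i=2, swap data[2],data[3] → 4 6 8 12 5 7 9
j=4: data[4]=5 ≤ 9 → i=3, swap data[3],data[4] → 4 6 8 5 12 7 9
j=5: data[5]=7 ≤ 9 → i=4, swap data[4],data[5] → 4 6 8 5 7 12 9
final swap data[5],data[6] → 4 6 8 5 7 9 12; return 5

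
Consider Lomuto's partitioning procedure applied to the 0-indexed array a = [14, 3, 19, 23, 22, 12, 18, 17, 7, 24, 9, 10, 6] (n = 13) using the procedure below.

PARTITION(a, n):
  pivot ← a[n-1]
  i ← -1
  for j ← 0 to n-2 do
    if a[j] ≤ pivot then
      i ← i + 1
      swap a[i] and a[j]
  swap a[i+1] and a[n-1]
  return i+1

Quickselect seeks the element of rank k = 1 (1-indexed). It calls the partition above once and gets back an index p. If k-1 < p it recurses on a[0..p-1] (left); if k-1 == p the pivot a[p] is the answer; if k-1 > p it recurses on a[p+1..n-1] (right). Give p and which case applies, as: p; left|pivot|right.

pivot = a[12] = 6; i = -1
j=0: a[0]=14 > 6 → no swap
j=1: a[1]=3 ≤ 6 → i=0, swap a[0],a[1] → [3, 14, 19, 23, 22, 12, 18, 17, 7, 24, 9, 10, 6]
j=2: a[2]=19 > 6 → no swap
j=3: a[3]=23 > 6 → no swap
j=4: a[4]=22 > 6 → no swap
j=5: a[5]=12 > 6 → no swap
j=6: a[6]=18 > 6 → no swap
j=7: a[7]=17 > 6 → no swap
j=8: a[8]=7 > 6 → no swap
j=9: a[9]=24 > 6 → no swap
j=10: a[10]=9 > 6 → no swap
j=11: a[11]=10 > 6 → no swap
final swap a[1],a[12] → [3, 6, 19, 23, 22, 12, 18, 17, 7, 24, 9, 10, 14]; return 1
p = 1; k-1 = 0 < 1 ⇒ left

1; left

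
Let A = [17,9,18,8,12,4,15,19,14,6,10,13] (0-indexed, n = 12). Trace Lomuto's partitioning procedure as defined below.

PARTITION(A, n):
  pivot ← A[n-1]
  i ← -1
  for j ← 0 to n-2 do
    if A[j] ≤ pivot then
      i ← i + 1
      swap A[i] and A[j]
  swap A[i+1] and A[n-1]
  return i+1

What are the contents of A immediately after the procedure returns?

[9,8,12,4,6,10,13,19,14,18,17,15]

pivot=13, i=-1
j=0: 17>13, skip
j=1: 9≤13, i=0, swap(0,1) ⇒ [9,17,18,8,12,4,15,19,14,6,10,13]
j=2: 18>13, skip
j=3: 8≤13, i=1, swap(1,3) ⇒ [9,8,18,17,12,4,15,19,14,6,10,13]
j=4: 12≤13, i=2, swap(2,4) ⇒ [9,8,12,17,18,4,15,19,14,6,10,13]
j=5: 4≤13, i=3, swap(3,5) ⇒ [9,8,12,4,18,17,15,19,14,6,10,13]
j=6: 15>13, skip
j=7: 19>13, skip
j=8: 14>13, skip
j=9: 6≤13, i=4, swap(4,9) ⇒ [9,8,12,4,6,17,15,19,14,18,10,13]
j=10: 10≤13, i=5, swap(5,10) ⇒ [9,8,12,4,6,10,15,19,14,18,17,13]
swap(6,11) ⇒ [9,8,12,4,6,10,13,19,14,18,17,15]; return 6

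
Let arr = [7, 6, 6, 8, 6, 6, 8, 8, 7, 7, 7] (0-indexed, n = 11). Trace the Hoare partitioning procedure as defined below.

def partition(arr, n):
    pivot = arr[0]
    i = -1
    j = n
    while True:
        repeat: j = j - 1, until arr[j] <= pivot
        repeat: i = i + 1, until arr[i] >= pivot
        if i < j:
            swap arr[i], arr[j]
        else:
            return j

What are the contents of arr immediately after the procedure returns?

[7, 6, 6, 7, 6, 6, 7, 8, 8, 8, 7]

pivot = arr[0] = 7; i = -1, j = 11
j→10 (arr[10]=7≤7), i→0 (arr[0]=7≥7); i<j, swap → [7, 6, 6, 8, 6, 6, 8, 8, 7, 7, 7]
j→9 (arr[9]=7≤7), i→3 (arr[3]=8≥7); i<j, swap → [7, 6, 6, 7, 6, 6, 8, 8, 7, 8, 7]
j→8 (arr[8]=7≤7), i→6 (arr[6]=8≥7); i<j, swap → [7, 6, 6, 7, 6, 6, 7, 8, 8, 8, 7]
j→6, i→7; i≥j, return j=6. arr = [7, 6, 6, 7, 6, 6, 7, 8, 8, 8, 7]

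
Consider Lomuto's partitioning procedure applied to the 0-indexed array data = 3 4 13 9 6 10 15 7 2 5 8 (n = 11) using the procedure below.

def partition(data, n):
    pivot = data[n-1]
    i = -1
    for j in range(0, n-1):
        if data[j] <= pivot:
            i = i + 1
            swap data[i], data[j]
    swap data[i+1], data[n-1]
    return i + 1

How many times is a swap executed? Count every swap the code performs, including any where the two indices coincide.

pivot = data[10] = 8; i = -1
j=0: data[0]=3 ≤ 8 → i=0, swap data[0],data[0] (no change) → 3 4 13 9 6 10 15 7 2 5 8
j=1: data[1]=4 ≤ 8 → i=1, swap data[1],data[1] (no change) → 3 4 13 9 6 10 15 7 2 5 8
j=2: data[2]=13 > 8 → no swap
j=3: data[3]=9 > 8 → no swap
j=4: data[4]=6 ≤ 8 → i=2, swap data[2],data[4] → 3 4 6 9 13 10 15 7 2 5 8
j=5: data[5]=10 > 8 → no swap
j=6: data[6]=15 > 8 → no swap
j=7: data[7]=7 ≤ 8 → i=3, swap data[3],data[7] → 3 4 6 7 13 10 15 9 2 5 8
j=8: data[8]=2 ≤ 8 → i=4, swap data[4],data[8] → 3 4 6 7 2 10 15 9 13 5 8
j=9: data[9]=5 ≤ 8 → i=5, swap data[5],data[9] → 3 4 6 7 2 5 15 9 13 10 8
final swap data[6],data[10] → 3 4 6 7 2 5 8 9 13 10 15; return 6

7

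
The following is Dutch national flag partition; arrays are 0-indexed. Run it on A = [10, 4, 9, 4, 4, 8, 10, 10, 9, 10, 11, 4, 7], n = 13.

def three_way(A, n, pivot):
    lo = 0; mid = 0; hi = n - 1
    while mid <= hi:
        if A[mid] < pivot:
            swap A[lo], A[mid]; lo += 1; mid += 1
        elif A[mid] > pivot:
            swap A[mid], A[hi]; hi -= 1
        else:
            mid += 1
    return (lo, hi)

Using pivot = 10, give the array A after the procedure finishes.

pivot = 10; lo=0, mid=0, hi=12
A[mid]=10=10: mid=1
A[mid]=4<10: swap A[0],A[1]; lo=1,mid=2 → [4, 10, 9, 4, 4, 8, 10, 10, 9, 10, 11, 4, 7]
A[mid]=9<10: swap A[1],A[2]; lo=2,mid=3 → [4, 9, 10, 4, 4, 8, 10, 10, 9, 10, 11, 4, 7]
A[mid]=4<10: swap A[2],A[3]; lo=3,mid=4 → [4, 9, 4, 10, 4, 8, 10, 10, 9, 10, 11, 4, 7]
A[mid]=4<10: swap A[3],A[4]; lo=4,mid=5 → [4, 9, 4, 4, 10, 8, 10, 10, 9, 10, 11, 4, 7]
A[mid]=8<10: swap A[4],A[5]; lo=5,mid=6 → [4, 9, 4, 4, 8, 10, 10, 10, 9, 10, 11, 4, 7]
A[mid]=10=10: mid=7
A[mid]=10=10: mid=8
A[mid]=9<10: swap A[5],A[8]; lo=6,mid=9 → [4, 9, 4, 4, 8, 9, 10, 10, 10, 10, 11, 4, 7]
A[mid]=10=10: mid=10
A[mid]=11>10: swap A[10],A[12]; hi=11 → [4, 9, 4, 4, 8, 9, 10, 10, 10, 10, 7, 4, 11]
A[mid]=7<10: swap A[6],A[10]; lo=7,mid=11 → [4, 9, 4, 4, 8, 9, 7, 10, 10, 10, 10, 4, 11]
A[mid]=4<10: swap A[7],A[11]; lo=8,mid=12 → [4, 9, 4, 4, 8, 9, 7, 4, 10, 10, 10, 10, 11]
end: lo=8, hi=11; A = [4, 9, 4, 4, 8, 9, 7, 4, 10, 10, 10, 10, 11]

[4, 9, 4, 4, 8, 9, 7, 4, 10, 10, 10, 10, 11]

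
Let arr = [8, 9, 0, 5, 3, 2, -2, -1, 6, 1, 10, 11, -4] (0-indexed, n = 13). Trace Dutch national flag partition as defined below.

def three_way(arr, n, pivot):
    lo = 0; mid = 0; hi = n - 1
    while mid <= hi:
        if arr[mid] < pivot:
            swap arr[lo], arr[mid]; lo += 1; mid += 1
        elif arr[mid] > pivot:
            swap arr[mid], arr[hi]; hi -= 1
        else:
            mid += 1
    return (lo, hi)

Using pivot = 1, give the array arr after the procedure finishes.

pivot = 1; lo=0, mid=0, hi=12
arr[mid]=8>1: swap arr[0],arr[12]; hi=11 → [-4, 9, 0, 5, 3, 2, -2, -1, 6, 1, 10, 11, 8]
arr[mid]=-4<1: swap arr[0],arr[0]; lo=1,mid=1 → [-4, 9, 0, 5, 3, 2, -2, -1, 6, 1, 10, 11, 8]
arr[mid]=9>1: swap arr[1],arr[11]; hi=10 → [-4, 11, 0, 5, 3, 2, -2, -1, 6, 1, 10, 9, 8]
arr[mid]=11>1: swap arr[1],arr[10]; hi=9 → [-4, 10, 0, 5, 3, 2, -2, -1, 6, 1, 11, 9, 8]
arr[mid]=10>1: swap arr[1],arr[9]; hi=8 → [-4, 1, 0, 5, 3, 2, -2, -1, 6, 10, 11, 9, 8]
arr[mid]=1=1: mid=2
arr[mid]=0<1: swap arr[1],arr[2]; lo=2,mid=3 → [-4, 0, 1, 5, 3, 2, -2, -1, 6, 10, 11, 9, 8]
arr[mid]=5>1: swap arr[3],arr[8]; hi=7 → [-4, 0, 1, 6, 3, 2, -2, -1, 5, 10, 11, 9, 8]
arr[mid]=6>1: swap arr[3],arr[7]; hi=6 → [-4, 0, 1, -1, 3, 2, -2, 6, 5, 10, 11, 9, 8]
arr[mid]=-1<1: swap arr[2],arr[3]; lo=3,mid=4 → [-4, 0, -1, 1, 3, 2, -2, 6, 5, 10, 11, 9, 8]
arr[mid]=3>1: swap arr[4],arr[6]; hi=5 → [-4, 0, -1, 1, -2, 2, 3, 6, 5, 10, 11, 9, 8]
arr[mid]=-2<1: swap arr[3],arr[4]; lo=4,mid=5 → [-4, 0, -1, -2, 1, 2, 3, 6, 5, 10, 11, 9, 8]
arr[mid]=2>1: swap arr[5],arr[5]; hi=4 → [-4, 0, -1, -2, 1, 2, 3, 6, 5, 10, 11, 9, 8]
end: lo=4, hi=4; arr = [-4, 0, -1, -2, 1, 2, 3, 6, 5, 10, 11, 9, 8]

[-4, 0, -1, -2, 1, 2, 3, 6, 5, 10, 11, 9, 8]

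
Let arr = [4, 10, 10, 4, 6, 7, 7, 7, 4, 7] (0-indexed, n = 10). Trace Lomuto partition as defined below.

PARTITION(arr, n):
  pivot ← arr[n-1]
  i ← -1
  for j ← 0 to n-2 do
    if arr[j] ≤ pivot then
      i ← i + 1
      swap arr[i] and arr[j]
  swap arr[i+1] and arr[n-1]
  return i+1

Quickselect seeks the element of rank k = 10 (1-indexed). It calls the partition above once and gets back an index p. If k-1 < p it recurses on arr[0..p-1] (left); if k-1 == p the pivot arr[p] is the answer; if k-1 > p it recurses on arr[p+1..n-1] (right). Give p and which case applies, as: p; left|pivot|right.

pivot=7, i=-1
j=0: 4≤7, i=0, swap(0,0) ⇒ [4, 10, 10, 4, 6, 7, 7, 7, 4, 7]
j=1: 10>7, skip
j=2: 10>7, skip
j=3: 4≤7, i=1, swap(1,3) ⇒ [4, 4, 10, 10, 6, 7, 7, 7, 4, 7]
j=4: 6≤7, i=2, swap(2,4) ⇒ [4, 4, 6, 10, 10, 7, 7, 7, 4, 7]
j=5: 7≤7, i=3, swap(3,5) ⇒ [4, 4, 6, 7, 10, 10, 7, 7, 4, 7]
j=6: 7≤7, i=4, swap(4,6) ⇒ [4, 4, 6, 7, 7, 10, 10, 7, 4, 7]
j=7: 7≤7, i=5, swap(5,7) ⇒ [4, 4, 6, 7, 7, 7, 10, 10, 4, 7]
j=8: 4≤7, i=6, swap(6,8) ⇒ [4, 4, 6, 7, 7, 7, 4, 10, 10, 7]
swap(7,9) ⇒ [4, 4, 6, 7, 7, 7, 4, 7, 10, 10]; return 7
p = 7; k-1 = 9 > 7 ⇒ right

7; right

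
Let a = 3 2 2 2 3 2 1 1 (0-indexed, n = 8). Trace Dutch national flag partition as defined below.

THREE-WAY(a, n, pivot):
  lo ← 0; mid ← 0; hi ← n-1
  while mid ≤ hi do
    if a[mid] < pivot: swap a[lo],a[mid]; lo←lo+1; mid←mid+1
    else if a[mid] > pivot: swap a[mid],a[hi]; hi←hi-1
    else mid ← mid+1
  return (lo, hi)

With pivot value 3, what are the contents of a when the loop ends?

2 2 2 2 1 1 3 3

pivot = 3; lo=0, mid=0, hi=7
a[mid]=3=3: mid=1
a[mid]=2<3: swap a[0],a[1]; lo=1,mid=2 → 2 3 2 2 3 2 1 1
a[mid]=2<3: swap a[1],a[2]; lo=2,mid=3 → 2 2 3 2 3 2 1 1
a[mid]=2<3: swap a[2],a[3]; lo=3,mid=4 → 2 2 2 3 3 2 1 1
a[mid]=3=3: mid=5
a[mid]=2<3: swap a[3],a[5]; lo=4,mid=6 → 2 2 2 2 3 3 1 1
a[mid]=1<3: swap a[4],a[6]; lo=5,mid=7 → 2 2 2 2 1 3 3 1
a[mid]=1<3: swap a[5],a[7]; lo=6,mid=8 → 2 2 2 2 1 1 3 3
end: lo=6, hi=7; a = 2 2 2 2 1 1 3 3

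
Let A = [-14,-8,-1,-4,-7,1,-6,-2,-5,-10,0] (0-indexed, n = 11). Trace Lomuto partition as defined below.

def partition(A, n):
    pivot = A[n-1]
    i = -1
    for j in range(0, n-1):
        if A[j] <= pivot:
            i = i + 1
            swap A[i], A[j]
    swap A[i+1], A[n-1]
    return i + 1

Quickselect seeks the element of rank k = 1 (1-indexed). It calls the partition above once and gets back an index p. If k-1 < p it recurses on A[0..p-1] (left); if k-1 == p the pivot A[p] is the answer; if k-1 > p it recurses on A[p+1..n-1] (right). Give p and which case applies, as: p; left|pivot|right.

9; left

pivot = A[10] = 0; i = -1
j=0: A[0]=-14 ≤ 0 → i=0, swap A[0],A[0] (no change) → [-14,-8,-1,-4,-7,1,-6,-2,-5,-10,0]
j=1: A[1]=-8 ≤ 0 → i=1, swap A[1],A[1] (no change) → [-14,-8,-1,-4,-7,1,-6,-2,-5,-10,0]
j=2: A[2]=-1 ≤ 0 → i=2, swap A[2],A[2] (no change) → [-14,-8,-1,-4,-7,1,-6,-2,-5,-10,0]
j=3: A[3]=-4 ≤ 0 → i=3, swap A[3],A[3] (no change) → [-14,-8,-1,-4,-7,1,-6,-2,-5,-10,0]
j=4: A[4]=-7 ≤ 0 → i=4, swap A[4],A[4] (no change) → [-14,-8,-1,-4,-7,1,-6,-2,-5,-10,0]
j=5: A[5]=1 > 0 → no swap
j=6: A[6]=-6 ≤ 0 → i=5, swap A[5],A[6] → [-14,-8,-1,-4,-7,-6,1,-2,-5,-10,0]
j=7: A[7]=-2 ≤ 0 → i=6, swap A[6],A[7] → [-14,-8,-1,-4,-7,-6,-2,1,-5,-10,0]
j=8: A[8]=-5 ≤ 0 → i=7, swap A[7],A[8] → [-14,-8,-1,-4,-7,-6,-2,-5,1,-10,0]
j=9: A[9]=-10 ≤ 0 → i=8, swap A[8],A[9] → [-14,-8,-1,-4,-7,-6,-2,-5,-10,1,0]
final swap A[9],A[10] → [-14,-8,-1,-4,-7,-6,-2,-5,-10,0,1]; return 9
p = 9; k-1 = 0 < 9 ⇒ left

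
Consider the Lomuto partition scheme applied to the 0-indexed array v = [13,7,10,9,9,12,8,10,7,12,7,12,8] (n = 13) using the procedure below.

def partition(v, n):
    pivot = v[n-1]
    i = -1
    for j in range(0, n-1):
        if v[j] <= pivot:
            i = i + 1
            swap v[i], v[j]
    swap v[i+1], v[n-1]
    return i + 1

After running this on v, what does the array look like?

[7,8,7,7,8,12,13,10,10,12,9,12,9]

pivot = v[12] = 8; i = -1
j=0: v[0]=13 > 8 → no swap
j=1: v[1]=7 ≤ 8 → i=0, swap v[0],v[1] → [7,13,10,9,9,12,8,10,7,12,7,12,8]
j=2: v[2]=10 > 8 → no swap
j=3: v[3]=9 > 8 → no swap
j=4: v[4]=9 > 8 → no swap
j=5: v[5]=12 > 8 → no swap
j=6: v[6]=8 ≤ 8 → i=1, swap v[1],v[6] → [7,8,10,9,9,12,13,10,7,12,7,12,8]
j=7: v[7]=10 > 8 → no swap
j=8: v[8]=7 ≤ 8 → i=2, swap v[2],v[8] → [7,8,7,9,9,12,13,10,10,12,7,12,8]
j=9: v[9]=12 > 8 → no swap
j=10: v[10]=7 ≤ 8 → i=3, swap v[3],v[10] → [7,8,7,7,9,12,13,10,10,12,9,12,8]
j=11: v[11]=12 > 8 → no swap
final swap v[4],v[12] → [7,8,7,7,8,12,13,10,10,12,9,12,9]; return 4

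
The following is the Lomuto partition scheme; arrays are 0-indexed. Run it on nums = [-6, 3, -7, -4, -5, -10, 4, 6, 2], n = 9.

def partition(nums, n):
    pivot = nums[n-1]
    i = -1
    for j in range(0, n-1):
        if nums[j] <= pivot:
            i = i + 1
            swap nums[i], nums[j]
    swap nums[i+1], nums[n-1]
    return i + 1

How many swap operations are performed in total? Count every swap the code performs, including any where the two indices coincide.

pivot=2, i=-1
j=0: -6≤2, i=0, swap(0,0) ⇒ [-6, 3, -7, -4, -5, -10, 4, 6, 2]
j=1: 3>2, skip
j=2: -7≤2, i=1, swap(1,2) ⇒ [-6, -7, 3, -4, -5, -10, 4, 6, 2]
j=3: -4≤2, i=2, swap(2,3) ⇒ [-6, -7, -4, 3, -5, -10, 4, 6, 2]
j=4: -5≤2, i=3, swap(3,4) ⇒ [-6, -7, -4, -5, 3, -10, 4, 6, 2]
j=5: -10≤2, i=4, swap(4,5) ⇒ [-6, -7, -4, -5, -10, 3, 4, 6, 2]
j=6: 4>2, skip
j=7: 6>2, skip
swap(5,8) ⇒ [-6, -7, -4, -5, -10, 2, 4, 6, 3]; return 5

6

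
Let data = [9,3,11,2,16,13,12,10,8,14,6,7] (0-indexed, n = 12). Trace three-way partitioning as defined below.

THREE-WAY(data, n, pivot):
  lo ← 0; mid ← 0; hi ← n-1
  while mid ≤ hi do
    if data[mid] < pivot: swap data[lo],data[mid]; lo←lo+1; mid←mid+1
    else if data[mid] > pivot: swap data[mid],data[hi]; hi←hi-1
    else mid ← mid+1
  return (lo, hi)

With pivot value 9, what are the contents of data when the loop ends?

pivot = 9; lo=0, mid=0, hi=11
data[mid]=9=9: mid=1
data[mid]=3<9: swap data[0],data[1]; lo=1,mid=2 → [3,9,11,2,16,13,12,10,8,14,6,7]
data[mid]=11>9: swap data[2],data[11]; hi=10 → [3,9,7,2,16,13,12,10,8,14,6,11]
data[mid]=7<9: swap data[1],data[2]; lo=2,mid=3 → [3,7,9,2,16,13,12,10,8,14,6,11]
data[mid]=2<9: swap data[2],data[3]; lo=3,mid=4 → [3,7,2,9,16,13,12,10,8,14,6,11]
data[mid]=16>9: swap data[4],data[10]; hi=9 → [3,7,2,9,6,13,12,10,8,14,16,11]
data[mid]=6<9: swap data[3],data[4]; lo=4,mid=5 → [3,7,2,6,9,13,12,10,8,14,16,11]
data[mid]=13>9: swap data[5],data[9]; hi=8 → [3,7,2,6,9,14,12,10,8,13,16,11]
data[mid]=14>9: swap data[5],data[8]; hi=7 → [3,7,2,6,9,8,12,10,14,13,16,11]
data[mid]=8<9: swap data[4],data[5]; lo=5,mid=6 → [3,7,2,6,8,9,12,10,14,13,16,11]
data[mid]=12>9: swap data[6],data[7]; hi=6 → [3,7,2,6,8,9,10,12,14,13,16,11]
data[mid]=10>9: swap data[6],data[6]; hi=5 → [3,7,2,6,8,9,10,12,14,13,16,11]
end: lo=5, hi=5; data = [3,7,2,6,8,9,10,12,14,13,16,11]

[3,7,2,6,8,9,10,12,14,13,16,11]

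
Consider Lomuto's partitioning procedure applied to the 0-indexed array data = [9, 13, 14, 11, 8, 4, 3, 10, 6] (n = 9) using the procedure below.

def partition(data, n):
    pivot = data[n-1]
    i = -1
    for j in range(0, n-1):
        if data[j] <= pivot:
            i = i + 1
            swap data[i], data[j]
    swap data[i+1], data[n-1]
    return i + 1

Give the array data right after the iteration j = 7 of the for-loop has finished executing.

pivot = data[8] = 6; i = -1
j=0: data[0]=9 > 6 → no swap
j=1: data[1]=13 > 6 → no swap
j=2: data[2]=14 > 6 → no swap
j=3: data[3]=11 > 6 → no swap
j=4: data[4]=8 > 6 → no swap
j=5: data[5]=4 ≤ 6 → i=0, swap data[0],data[5] → [4, 13, 14, 11, 8, 9, 3, 10, 6]
j=6: data[6]=3 ≤ 6 → i=1, swap data[1],data[6] → [4, 3, 14, 11, 8, 9, 13, 10, 6]
j=7: data[7]=10 > 6 → no swap
(after j=7) data = [4, 3, 14, 11, 8, 9, 13, 10, 6]

[4, 3, 14, 11, 8, 9, 13, 10, 6]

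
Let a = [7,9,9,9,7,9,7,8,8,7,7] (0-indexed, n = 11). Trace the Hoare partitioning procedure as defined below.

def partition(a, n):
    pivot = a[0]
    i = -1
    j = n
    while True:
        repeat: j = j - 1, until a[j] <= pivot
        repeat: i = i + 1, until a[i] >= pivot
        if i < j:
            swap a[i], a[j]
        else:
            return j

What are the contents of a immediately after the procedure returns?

pivot=7
j stops at 10 (7), i stops at 0 (7); swap ⇒ [7,9,9,9,7,9,7,8,8,7,7]
j stops at 9 (7), i stops at 1 (9); swap ⇒ [7,7,9,9,7,9,7,8,8,9,7]
j stops at 6 (7), i stops at 2 (9); swap ⇒ [7,7,7,9,7,9,9,8,8,9,7]
j stops at 4 (7), i stops at 3 (9); swap ⇒ [7,7,7,7,9,9,9,8,8,9,7]
j stops at 3, i stops at 4; i≥j ⇒ return 3. a=[7,7,7,7,9,9,9,8,8,9,7]

[7,7,7,7,9,9,9,8,8,9,7]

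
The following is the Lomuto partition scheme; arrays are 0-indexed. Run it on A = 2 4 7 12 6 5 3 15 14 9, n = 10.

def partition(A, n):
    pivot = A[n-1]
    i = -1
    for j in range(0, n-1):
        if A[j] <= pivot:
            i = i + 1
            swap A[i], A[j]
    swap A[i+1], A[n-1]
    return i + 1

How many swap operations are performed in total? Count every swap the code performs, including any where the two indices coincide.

pivot=9, i=-1
j=0: 2≤9, i=0, swap(0,0) ⇒ 2 4 7 12 6 5 3 15 14 9
j=1: 4≤9, i=1, swap(1,1) ⇒ 2 4 7 12 6 5 3 15 14 9
j=2: 7≤9, i=2, swap(2,2) ⇒ 2 4 7 12 6 5 3 15 14 9
j=3: 12>9, skip
j=4: 6≤9, i=3, swap(3,4) ⇒ 2 4 7 6 12 5 3 15 14 9
j=5: 5≤9, i=4, swap(4,5) ⇒ 2 4 7 6 5 12 3 15 14 9
j=6: 3≤9, i=5, swap(5,6) ⇒ 2 4 7 6 5 3 12 15 14 9
j=7: 15>9, skip
j=8: 14>9, skip
swap(6,9) ⇒ 2 4 7 6 5 3 9 15 14 12; return 6

7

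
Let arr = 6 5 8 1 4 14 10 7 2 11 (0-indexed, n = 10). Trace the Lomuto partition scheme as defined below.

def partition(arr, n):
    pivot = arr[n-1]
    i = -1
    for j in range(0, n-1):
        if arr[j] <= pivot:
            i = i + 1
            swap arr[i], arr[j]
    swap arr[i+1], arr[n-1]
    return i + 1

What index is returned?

pivot = arr[9] = 11; i = -1
j=0: arr[0]=6 ≤ 11 → i=0, swap arr[0],arr[0] (no change) → 6 5 8 1 4 14 10 7 2 11
j=1: arr[1]=5 ≤ 11 → i=1, swap arr[1],arr[1] (no change) → 6 5 8 1 4 14 10 7 2 11
j=2: arr[2]=8 ≤ 11 → i=2, swap arr[2],arr[2] (no change) → 6 5 8 1 4 14 10 7 2 11
j=3: arr[3]=1 ≤ 11 → i=3, swap arr[3],arr[3] (no change) → 6 5 8 1 4 14 10 7 2 11
j=4: arr[4]=4 ≤ 11 → i=4, swap arr[4],arr[4] (no change) → 6 5 8 1 4 14 10 7 2 11
j=5: arr[5]=14 > 11 → no swap
j=6: arr[6]=10 ≤ 11 → i=5, swap arr[5],arr[6] → 6 5 8 1 4 10 14 7 2 11
j=7: arr[7]=7 ≤ 11 → i=6, swap arr[6],arr[7] → 6 5 8 1 4 10 7 14 2 11
j=8: arr[8]=2 ≤ 11 → i=7, swap arr[7],arr[8] → 6 5 8 1 4 10 7 2 14 11
final swap arr[8],arr[9] → 6 5 8 1 4 10 7 2 11 14; return 8

8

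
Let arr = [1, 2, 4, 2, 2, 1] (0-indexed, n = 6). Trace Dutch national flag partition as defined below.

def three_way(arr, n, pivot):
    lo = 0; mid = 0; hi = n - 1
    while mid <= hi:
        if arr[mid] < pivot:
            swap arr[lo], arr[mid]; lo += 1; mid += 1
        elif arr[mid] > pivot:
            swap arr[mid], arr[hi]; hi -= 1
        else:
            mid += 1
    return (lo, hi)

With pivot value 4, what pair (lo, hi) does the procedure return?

(5, 5)

pivot = 4; lo=0, mid=0, hi=5
arr[mid]=1<4: swap arr[0],arr[0]; lo=1,mid=1 → [1, 2, 4, 2, 2, 1]
arr[mid]=2<4: swap arr[1],arr[1]; lo=2,mid=2 → [1, 2, 4, 2, 2, 1]
arr[mid]=4=4: mid=3
arr[mid]=2<4: swap arr[2],arr[3]; lo=3,mid=4 → [1, 2, 2, 4, 2, 1]
arr[mid]=2<4: swap arr[3],arr[4]; lo=4,mid=5 → [1, 2, 2, 2, 4, 1]
arr[mid]=1<4: swap arr[4],arr[5]; lo=5,mid=6 → [1, 2, 2, 2, 1, 4]
end: lo=5, hi=5; arr = [1, 2, 2, 2, 1, 4]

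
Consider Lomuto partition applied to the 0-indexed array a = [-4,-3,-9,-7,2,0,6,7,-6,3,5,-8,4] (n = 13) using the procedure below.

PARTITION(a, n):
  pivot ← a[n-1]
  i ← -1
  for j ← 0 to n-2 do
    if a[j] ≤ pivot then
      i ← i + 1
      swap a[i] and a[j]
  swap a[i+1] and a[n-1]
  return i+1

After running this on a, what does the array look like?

[-4,-3,-9,-7,2,0,-6,3,-8,4,5,6,7]

pivot=4, i=-1
j=0: -4≤4, i=0, swap(0,0) ⇒ [-4,-3,-9,-7,2,0,6,7,-6,3,5,-8,4]
j=1: -3≤4, i=1, swap(1,1) ⇒ [-4,-3,-9,-7,2,0,6,7,-6,3,5,-8,4]
j=2: -9≤4, i=2, swap(2,2) ⇒ [-4,-3,-9,-7,2,0,6,7,-6,3,5,-8,4]
j=3: -7≤4, i=3, swap(3,3) ⇒ [-4,-3,-9,-7,2,0,6,7,-6,3,5,-8,4]
j=4: 2≤4, i=4, swap(4,4) ⇒ [-4,-3,-9,-7,2,0,6,7,-6,3,5,-8,4]
j=5: 0≤4, i=5, swap(5,5) ⇒ [-4,-3,-9,-7,2,0,6,7,-6,3,5,-8,4]
j=6: 6>4, skip
j=7: 7>4, skip
j=8: -6≤4, i=6, swap(6,8) ⇒ [-4,-3,-9,-7,2,0,-6,7,6,3,5,-8,4]
j=9: 3≤4, i=7, swap(7,9) ⇒ [-4,-3,-9,-7,2,0,-6,3,6,7,5,-8,4]
j=10: 5>4, skip
j=11: -8≤4, i=8, swap(8,11) ⇒ [-4,-3,-9,-7,2,0,-6,3,-8,7,5,6,4]
swap(9,12) ⇒ [-4,-3,-9,-7,2,0,-6,3,-8,4,5,6,7]; return 9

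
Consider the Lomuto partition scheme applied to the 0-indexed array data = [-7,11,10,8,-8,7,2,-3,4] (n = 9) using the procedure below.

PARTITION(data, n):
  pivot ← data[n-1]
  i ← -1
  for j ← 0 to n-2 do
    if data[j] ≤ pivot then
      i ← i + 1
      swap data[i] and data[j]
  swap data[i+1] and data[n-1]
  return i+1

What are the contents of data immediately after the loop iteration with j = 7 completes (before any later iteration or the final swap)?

[-7,-8,2,-3,11,7,10,8,4]

pivot = data[8] = 4; i = -1
j=0: data[0]=-7 ≤ 4 → i=0, swap data[0],data[0] (no change) → [-7,11,10,8,-8,7,2,-3,4]
j=1: data[1]=11 > 4 → no swap
j=2: data[2]=10 > 4 → no swap
j=3: data[3]=8 > 4 → no swap
j=4: data[4]=-8 ≤ 4 → i=1, swap data[1],data[4] → [-7,-8,10,8,11,7,2,-3,4]
j=5: data[5]=7 > 4 → no swap
j=6: data[6]=2 ≤ 4 → i=2, swap data[2],data[6] → [-7,-8,2,8,11,7,10,-3,4]
j=7: data[7]=-3 ≤ 4 → i=3, swap data[3],data[7] → [-7,-8,2,-3,11,7,10,8,4]
(after j=7) data = [-7,-8,2,-3,11,7,10,8,4]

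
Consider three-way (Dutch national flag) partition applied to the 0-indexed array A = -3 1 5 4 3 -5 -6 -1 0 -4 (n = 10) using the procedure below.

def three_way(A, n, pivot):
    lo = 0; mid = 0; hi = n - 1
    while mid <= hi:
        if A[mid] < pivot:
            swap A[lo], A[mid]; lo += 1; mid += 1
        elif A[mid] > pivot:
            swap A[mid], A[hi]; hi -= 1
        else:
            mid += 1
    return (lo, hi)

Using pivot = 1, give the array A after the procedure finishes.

-3 -4 0 -1 -5 -6 1 3 4 5

lo=0 mid=0 hi=9
-3<1: swap(0,0), lo=1 mid=1 ⇒ -3 1 5 4 3 -5 -6 -1 0 -4
1=1: mid=2
5>1: swap(2,9), hi=8 ⇒ -3 1 -4 4 3 -5 -6 -1 0 5
-4<1: swap(1,2), lo=2 mid=3 ⇒ -3 -4 1 4 3 -5 -6 -1 0 5
4>1: swap(3,8), hi=7 ⇒ -3 -4 1 0 3 -5 -6 -1 4 5
0<1: swap(2,3), lo=3 mid=4 ⇒ -3 -4 0 1 3 -5 -6 -1 4 5
3>1: swap(4,7), hi=6 ⇒ -3 -4 0 1 -1 -5 -6 3 4 5
-1<1: swap(3,4), lo=4 mid=5 ⇒ -3 -4 0 -1 1 -5 -6 3 4 5
-5<1: swap(4,5), lo=5 mid=6 ⇒ -3 -4 0 -1 -5 1 -6 3 4 5
-6<1: swap(5,6), lo=6 mid=7 ⇒ -3 -4 0 -1 -5 -6 1 3 4 5
done. lo=6 hi=6; A=-3 -4 0 -1 -5 -6 1 3 4 5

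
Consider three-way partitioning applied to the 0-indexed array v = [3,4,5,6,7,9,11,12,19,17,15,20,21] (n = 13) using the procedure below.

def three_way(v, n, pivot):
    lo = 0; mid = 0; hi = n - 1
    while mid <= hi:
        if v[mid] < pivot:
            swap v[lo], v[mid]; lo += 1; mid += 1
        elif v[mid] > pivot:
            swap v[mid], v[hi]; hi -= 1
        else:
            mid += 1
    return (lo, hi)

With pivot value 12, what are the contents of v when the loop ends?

[3,4,5,6,7,9,11,12,17,15,20,21,19]

pivot = 12; lo=0, mid=0, hi=12
v[mid]=3<12: swap v[0],v[0]; lo=1,mid=1 → [3,4,5,6,7,9,11,12,19,17,15,20,21]
v[mid]=4<12: swap v[1],v[1]; lo=2,mid=2 → [3,4,5,6,7,9,11,12,19,17,15,20,21]
v[mid]=5<12: swap v[2],v[2]; lo=3,mid=3 → [3,4,5,6,7,9,11,12,19,17,15,20,21]
v[mid]=6<12: swap v[3],v[3]; lo=4,mid=4 → [3,4,5,6,7,9,11,12,19,17,15,20,21]
v[mid]=7<12: swap v[4],v[4]; lo=5,mid=5 → [3,4,5,6,7,9,11,12,19,17,15,20,21]
v[mid]=9<12: swap v[5],v[5]; lo=6,mid=6 → [3,4,5,6,7,9,11,12,19,17,15,20,21]
v[mid]=11<12: swap v[6],v[6]; lo=7,mid=7 → [3,4,5,6,7,9,11,12,19,17,15,20,21]
v[mid]=12=12: mid=8
v[mid]=19>12: swap v[8],v[12]; hi=11 → [3,4,5,6,7,9,11,12,21,17,15,20,19]
v[mid]=21>12: swap v[8],v[11]; hi=10 → [3,4,5,6,7,9,11,12,20,17,15,21,19]
v[mid]=20>12: swap v[8],v[10]; hi=9 → [3,4,5,6,7,9,11,12,15,17,20,21,19]
v[mid]=15>12: swap v[8],v[9]; hi=8 → [3,4,5,6,7,9,11,12,17,15,20,21,19]
v[mid]=17>12: swap v[8],v[8]; hi=7 → [3,4,5,6,7,9,11,12,17,15,20,21,19]
end: lo=7, hi=7; v = [3,4,5,6,7,9,11,12,17,15,20,21,19]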